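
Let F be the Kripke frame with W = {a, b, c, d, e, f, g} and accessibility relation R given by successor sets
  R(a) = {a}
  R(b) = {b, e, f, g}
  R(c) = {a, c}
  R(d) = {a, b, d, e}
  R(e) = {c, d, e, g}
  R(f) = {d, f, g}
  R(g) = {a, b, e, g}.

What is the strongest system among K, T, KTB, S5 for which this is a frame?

T

Reflexive (axiom T): yes — every world is R-related to itself.
Symmetric (axiom B): no — b R e but not e R b.
Euclidean (axiom 5): no — b R e and b R f, but not e R f.
So F validates K, T; KTB would additionally require R to be symmetric. The strongest is T.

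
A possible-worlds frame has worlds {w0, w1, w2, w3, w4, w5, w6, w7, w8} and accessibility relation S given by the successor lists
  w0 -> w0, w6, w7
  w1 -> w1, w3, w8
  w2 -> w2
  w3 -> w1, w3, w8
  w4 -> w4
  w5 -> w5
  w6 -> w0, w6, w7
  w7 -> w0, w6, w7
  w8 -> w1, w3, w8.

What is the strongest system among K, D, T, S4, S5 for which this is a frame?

S5

Serial (axiom D): yes — every world has a successor (e.g. w0 S w0).
Reflexive (axiom T): yes — every world is S-related to itself.
Transitive (axiom 4): yes — every two-step S-path is closed by a direct edge.
Euclidean (axiom 5): yes — any two successors of a common world are S-related.
So F validates K, D, T, S4, S5. The strongest is S5.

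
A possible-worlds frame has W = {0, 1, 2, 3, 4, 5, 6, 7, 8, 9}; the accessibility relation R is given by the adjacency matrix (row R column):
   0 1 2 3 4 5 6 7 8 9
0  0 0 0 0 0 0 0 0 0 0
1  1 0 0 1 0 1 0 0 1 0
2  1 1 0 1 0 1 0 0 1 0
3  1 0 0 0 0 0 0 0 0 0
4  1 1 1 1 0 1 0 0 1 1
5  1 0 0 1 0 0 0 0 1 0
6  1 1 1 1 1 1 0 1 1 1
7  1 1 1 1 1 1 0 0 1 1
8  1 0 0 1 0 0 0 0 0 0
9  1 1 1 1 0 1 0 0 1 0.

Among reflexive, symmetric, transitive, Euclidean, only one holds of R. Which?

Reflexive: no — 0 is not related to itself.
Symmetric: no — 1 R 0 but not 0 R 1.
Transitive: yes — every two-step R-path is closed by a direct edge.
Euclidean: no — 1 R 0 and 1 R 3, but not 0 R 3.
Only transitive holds.

transitive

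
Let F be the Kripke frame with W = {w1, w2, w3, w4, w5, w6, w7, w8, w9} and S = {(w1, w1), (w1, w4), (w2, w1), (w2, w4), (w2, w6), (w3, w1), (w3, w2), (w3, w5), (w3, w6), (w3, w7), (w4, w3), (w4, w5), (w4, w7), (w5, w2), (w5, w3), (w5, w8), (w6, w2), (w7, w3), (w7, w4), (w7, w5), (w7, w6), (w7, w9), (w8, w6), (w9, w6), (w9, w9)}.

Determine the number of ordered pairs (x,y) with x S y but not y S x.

15

Enumerating: (w1,w4), (w2,w1), (w2,w4), (w3,w1), (w3,w2), (w3,w6), (w4,w3), (w4,w5), (w5,w2), (w5,w8), (w7,w5), (w7,w6), (w7,w9), (w8,w6), (w9,w6).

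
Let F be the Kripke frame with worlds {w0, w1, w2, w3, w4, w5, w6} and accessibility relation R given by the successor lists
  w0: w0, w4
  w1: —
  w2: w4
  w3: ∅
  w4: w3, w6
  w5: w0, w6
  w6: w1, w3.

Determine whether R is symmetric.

Symmetric: no — w0 R w4 but not w4 R w0.

No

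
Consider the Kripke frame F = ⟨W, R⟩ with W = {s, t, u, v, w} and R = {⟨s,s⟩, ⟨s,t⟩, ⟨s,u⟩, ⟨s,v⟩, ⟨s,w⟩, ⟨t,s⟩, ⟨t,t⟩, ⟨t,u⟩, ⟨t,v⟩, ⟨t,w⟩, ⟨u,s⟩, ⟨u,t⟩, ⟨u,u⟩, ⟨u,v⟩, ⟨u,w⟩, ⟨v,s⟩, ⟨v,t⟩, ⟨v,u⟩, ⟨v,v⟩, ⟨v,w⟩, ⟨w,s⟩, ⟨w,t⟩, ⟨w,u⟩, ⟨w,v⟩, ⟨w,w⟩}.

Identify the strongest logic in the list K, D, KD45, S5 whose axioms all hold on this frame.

S5

Serial (axiom D): yes — every world has a successor (e.g. s R s).
Transitive (axiom 4): yes — every two-step R-path is closed by a direct edge.
Euclidean (axiom 5): yes — any two successors of a common world are R-related.
Reflexive (axiom T): yes — every world is R-related to itself.
So F validates K, D, KD45, S5. The strongest is S5.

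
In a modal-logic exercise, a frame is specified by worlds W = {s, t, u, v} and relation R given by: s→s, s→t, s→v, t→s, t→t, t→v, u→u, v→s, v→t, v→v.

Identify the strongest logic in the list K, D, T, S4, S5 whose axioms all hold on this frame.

S5

Serial (axiom D): yes — every world has a successor (e.g. s R s).
Reflexive (axiom T): yes — every world is R-related to itself.
Transitive (axiom 4): yes — every two-step R-path is closed by a direct edge.
Euclidean (axiom 5): yes — any two successors of a common world are R-related.
So F validates K, D, T, S4, S5. The strongest is S5.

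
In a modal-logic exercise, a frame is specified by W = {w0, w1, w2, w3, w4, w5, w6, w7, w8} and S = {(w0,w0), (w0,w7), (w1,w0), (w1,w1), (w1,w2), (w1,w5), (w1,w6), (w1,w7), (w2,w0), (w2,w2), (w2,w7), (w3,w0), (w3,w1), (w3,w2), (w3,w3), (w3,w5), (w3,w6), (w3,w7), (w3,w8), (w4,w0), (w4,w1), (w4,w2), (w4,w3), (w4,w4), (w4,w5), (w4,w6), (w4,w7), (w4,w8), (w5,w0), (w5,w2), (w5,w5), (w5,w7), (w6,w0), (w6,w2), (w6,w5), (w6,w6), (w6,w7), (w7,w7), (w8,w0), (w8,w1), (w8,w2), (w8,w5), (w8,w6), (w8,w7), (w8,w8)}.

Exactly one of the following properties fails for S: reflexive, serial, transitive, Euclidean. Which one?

Euclidean

Reflexive: yes — every world is S-related to itself.
Serial: yes — every world has a successor (e.g. w0 S w0).
Transitive: yes — every two-step S-path is closed by a direct edge.
Euclidean: no — w1 S w0 and w1 S w2, but not w0 S w2.
Only Euclidean fails.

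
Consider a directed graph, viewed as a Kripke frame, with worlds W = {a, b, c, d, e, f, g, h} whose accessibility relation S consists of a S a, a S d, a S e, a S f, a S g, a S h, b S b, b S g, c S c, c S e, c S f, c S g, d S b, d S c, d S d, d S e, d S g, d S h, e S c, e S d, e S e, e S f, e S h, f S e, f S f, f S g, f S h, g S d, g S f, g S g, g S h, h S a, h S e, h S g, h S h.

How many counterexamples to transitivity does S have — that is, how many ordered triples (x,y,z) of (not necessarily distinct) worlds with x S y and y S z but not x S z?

38

Enumerating: (a,d,b), (a,d,c), (a,e,c), (b,g,d), (b,g,f), (b,g,h), (c,e,d), (c,e,h), (c,f,h), (c,g,d), (c,g,h), (d,c,f), … and 26 more.
Total: 38.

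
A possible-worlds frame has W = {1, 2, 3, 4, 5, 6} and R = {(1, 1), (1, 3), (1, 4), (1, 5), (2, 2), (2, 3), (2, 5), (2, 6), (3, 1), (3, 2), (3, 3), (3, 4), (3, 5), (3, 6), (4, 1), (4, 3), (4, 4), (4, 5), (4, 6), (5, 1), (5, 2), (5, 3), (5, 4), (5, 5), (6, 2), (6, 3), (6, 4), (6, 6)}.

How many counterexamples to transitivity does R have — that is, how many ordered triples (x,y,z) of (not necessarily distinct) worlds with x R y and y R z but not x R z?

Enumerating: (1,3,2), (1,3,6), (1,4,6), (1,5,2), (2,3,1), (2,3,4), (2,5,1), (2,5,4), (2,6,4), (4,3,2), (4,5,2), (4,6,2), … and 8 more.
Total: 20.

20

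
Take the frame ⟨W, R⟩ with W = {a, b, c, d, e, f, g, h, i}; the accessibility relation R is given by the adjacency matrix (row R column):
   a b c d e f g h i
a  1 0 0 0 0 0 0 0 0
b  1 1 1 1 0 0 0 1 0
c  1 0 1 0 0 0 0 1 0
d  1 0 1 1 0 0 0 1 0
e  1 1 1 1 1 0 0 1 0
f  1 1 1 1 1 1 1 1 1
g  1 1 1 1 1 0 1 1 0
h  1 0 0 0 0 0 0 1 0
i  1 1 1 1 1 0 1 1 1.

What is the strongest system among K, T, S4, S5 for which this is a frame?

Reflexive (axiom T): yes — every world is R-related to itself.
Transitive (axiom 4): yes — every two-step R-path is closed by a direct edge.
Euclidean (axiom 5): no — b R a and b R c, but not a R c.
So F validates K, T, S4; S5 would additionally require R to be Euclidean. The strongest is S4.

S4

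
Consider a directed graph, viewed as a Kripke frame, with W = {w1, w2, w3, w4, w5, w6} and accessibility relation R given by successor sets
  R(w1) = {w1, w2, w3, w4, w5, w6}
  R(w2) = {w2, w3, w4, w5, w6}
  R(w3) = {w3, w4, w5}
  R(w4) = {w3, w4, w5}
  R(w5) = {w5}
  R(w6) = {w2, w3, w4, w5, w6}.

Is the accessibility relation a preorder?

Reflexive: yes — every world is R-related to itself.
Transitive: yes — every two-step R-path is closed by a direct edge.
So R is a preorder.

Yes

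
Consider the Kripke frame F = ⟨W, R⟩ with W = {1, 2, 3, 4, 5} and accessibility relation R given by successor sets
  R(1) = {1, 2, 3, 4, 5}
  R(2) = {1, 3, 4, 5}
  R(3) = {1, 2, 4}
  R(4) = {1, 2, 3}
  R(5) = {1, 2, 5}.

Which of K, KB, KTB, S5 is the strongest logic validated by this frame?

Symmetric (axiom B): yes — every pair in R has its reverse in R.
Reflexive (axiom T): no — 2 is not related to itself.
Euclidean (axiom 5): no — 1 R 3 and 1 R 5, but not 3 R 5.
So F validates K, KB; KTB would additionally require R to be reflexive. The strongest is KB.

KB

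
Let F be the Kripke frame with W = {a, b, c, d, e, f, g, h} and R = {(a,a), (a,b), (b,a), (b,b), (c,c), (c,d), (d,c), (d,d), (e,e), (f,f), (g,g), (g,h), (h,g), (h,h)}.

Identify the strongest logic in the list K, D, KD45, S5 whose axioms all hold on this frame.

Serial (axiom D): yes — every world has a successor (e.g. a R a).
Transitive (axiom 4): yes — every two-step R-path is closed by a direct edge.
Euclidean (axiom 5): yes — any two successors of a common world are R-related.
Reflexive (axiom T): yes — every world is R-related to itself.
So F validates K, D, KD45, S5. The strongest is S5.

S5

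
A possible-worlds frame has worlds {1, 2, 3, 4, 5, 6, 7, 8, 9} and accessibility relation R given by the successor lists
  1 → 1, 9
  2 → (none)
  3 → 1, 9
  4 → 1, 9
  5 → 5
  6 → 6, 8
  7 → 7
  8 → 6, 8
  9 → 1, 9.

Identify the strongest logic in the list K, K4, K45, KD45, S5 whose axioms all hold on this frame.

K45

Transitive (axiom 4): yes — every two-step R-path is closed by a direct edge.
Euclidean (axiom 5): yes — any two successors of a common world are R-related.
Serial (axiom D): no — 2 has no R-successor.
Reflexive (axiom T): no — 2 is not related to itself.
So F validates K, K4, K45; KD45 would additionally require R to be serial. The strongest is K45.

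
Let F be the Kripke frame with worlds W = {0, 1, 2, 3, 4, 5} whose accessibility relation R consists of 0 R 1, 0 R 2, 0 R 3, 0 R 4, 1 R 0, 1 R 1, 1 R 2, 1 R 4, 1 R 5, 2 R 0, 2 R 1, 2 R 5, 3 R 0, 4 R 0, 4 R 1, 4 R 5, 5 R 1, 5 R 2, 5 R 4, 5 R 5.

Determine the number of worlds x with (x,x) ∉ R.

4

Enumerating: 0, 2, 3, 4.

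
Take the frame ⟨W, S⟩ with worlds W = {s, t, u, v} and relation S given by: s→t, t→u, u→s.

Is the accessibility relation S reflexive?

No

Reflexive: no — s is not related to itself.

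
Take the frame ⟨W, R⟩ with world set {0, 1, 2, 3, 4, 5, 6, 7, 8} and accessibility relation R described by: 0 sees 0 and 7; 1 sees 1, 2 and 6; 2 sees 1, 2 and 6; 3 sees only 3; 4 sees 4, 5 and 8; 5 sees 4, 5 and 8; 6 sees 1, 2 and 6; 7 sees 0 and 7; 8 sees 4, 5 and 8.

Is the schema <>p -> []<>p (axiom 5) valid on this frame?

Yes

The schema 5 characterises exactly the Euclidean frames.
Euclidean: yes — any two successors of a common world are R-related.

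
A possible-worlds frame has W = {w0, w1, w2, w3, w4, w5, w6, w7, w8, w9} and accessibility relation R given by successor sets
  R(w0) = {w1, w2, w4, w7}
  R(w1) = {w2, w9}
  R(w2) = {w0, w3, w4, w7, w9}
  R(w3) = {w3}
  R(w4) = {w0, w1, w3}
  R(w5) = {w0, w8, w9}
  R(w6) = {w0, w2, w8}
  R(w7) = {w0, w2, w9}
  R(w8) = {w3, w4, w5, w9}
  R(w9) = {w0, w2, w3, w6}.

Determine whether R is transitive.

Transitive: no — w0 R w1 and w1 R w9, but not w0 R w9.

No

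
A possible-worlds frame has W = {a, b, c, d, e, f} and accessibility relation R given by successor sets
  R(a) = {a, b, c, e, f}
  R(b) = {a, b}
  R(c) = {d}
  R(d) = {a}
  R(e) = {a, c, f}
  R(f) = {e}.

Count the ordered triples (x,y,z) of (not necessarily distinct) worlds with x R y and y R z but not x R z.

Enumerating: (a,c,d), (b,a,c), (b,a,e), (b,a,f), (c,d,a), (d,a,b), (d,a,c), (d,a,e), (d,a,f), (e,a,b), (e,a,e), (e,c,d), (e,f,e), (f,e,a), (f,e,c), (f,e,f).

16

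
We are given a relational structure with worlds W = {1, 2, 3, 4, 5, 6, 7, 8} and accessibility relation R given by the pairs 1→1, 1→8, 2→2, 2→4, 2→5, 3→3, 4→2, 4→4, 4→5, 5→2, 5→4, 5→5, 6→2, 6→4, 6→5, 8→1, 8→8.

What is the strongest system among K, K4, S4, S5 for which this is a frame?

Transitive (axiom 4): yes — every two-step R-path is closed by a direct edge.
Reflexive (axiom T): no — 6 is not related to itself.
Euclidean (axiom 5): yes — any two successors of a common world are R-related.
So F validates K, K4; S4 would additionally require R to be reflexive. The strongest is K4.

K4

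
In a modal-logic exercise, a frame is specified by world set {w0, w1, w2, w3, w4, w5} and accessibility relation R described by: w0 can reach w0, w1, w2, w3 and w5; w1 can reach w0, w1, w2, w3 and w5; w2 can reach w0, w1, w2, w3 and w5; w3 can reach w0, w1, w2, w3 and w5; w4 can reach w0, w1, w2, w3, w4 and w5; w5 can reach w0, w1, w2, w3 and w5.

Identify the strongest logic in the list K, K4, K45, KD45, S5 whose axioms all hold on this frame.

Transitive (axiom 4): yes — every two-step R-path is closed by a direct edge.
Euclidean (axiom 5): no — w4 R w0 and w4 R w4, but not w0 R w4.
Serial (axiom D): yes — every world has a successor (e.g. w0 R w0).
Reflexive (axiom T): yes — every world is R-related to itself.
So F validates K, K4; K45 would additionally require R to be Euclidean. The strongest is K4.

K4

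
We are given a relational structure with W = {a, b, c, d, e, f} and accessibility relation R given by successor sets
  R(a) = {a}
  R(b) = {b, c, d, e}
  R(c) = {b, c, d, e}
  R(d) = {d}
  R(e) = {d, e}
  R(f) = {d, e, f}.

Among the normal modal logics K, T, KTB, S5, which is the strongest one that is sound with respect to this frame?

Reflexive (axiom T): yes — every world is R-related to itself.
Symmetric (axiom B): no — b R d but not d R b.
Euclidean (axiom 5): no — b R d and b R c, but not d R c.
So F validates K, T; KTB would additionally require R to be symmetric. The strongest is T.

T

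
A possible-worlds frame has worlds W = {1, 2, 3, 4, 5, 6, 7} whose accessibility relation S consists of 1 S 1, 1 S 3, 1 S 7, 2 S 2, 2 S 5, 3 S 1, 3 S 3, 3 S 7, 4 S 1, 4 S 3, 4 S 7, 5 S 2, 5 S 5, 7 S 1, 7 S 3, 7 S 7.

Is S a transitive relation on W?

Yes

Transitive: yes — every two-step S-path is closed by a direct edge.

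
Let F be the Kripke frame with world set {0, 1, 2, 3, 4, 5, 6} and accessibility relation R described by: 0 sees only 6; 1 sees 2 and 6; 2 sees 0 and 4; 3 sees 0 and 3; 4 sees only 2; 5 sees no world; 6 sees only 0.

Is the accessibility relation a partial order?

Reflexive: no — 0 is not related to itself.
Transitive: no — 1 R 2 and 2 R 0, but not 1 R 0.
Antisymmetric: no — 0 R 6 and 6 R 0 with 0 ≠ 6.
So R is not a partial order.

No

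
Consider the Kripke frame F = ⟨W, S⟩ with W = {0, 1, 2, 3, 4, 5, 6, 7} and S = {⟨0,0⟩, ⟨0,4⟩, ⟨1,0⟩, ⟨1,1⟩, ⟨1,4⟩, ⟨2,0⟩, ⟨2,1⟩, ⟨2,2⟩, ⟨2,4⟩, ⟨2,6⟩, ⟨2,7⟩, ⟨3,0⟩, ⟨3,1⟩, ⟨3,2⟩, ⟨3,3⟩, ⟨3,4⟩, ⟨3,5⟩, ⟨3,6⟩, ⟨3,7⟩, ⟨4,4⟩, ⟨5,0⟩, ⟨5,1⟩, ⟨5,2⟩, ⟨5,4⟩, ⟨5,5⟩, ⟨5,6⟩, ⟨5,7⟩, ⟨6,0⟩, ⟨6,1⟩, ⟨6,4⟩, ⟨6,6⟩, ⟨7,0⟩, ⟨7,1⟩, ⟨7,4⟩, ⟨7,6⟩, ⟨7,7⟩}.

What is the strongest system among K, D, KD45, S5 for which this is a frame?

D

Serial (axiom D): yes — every world has a successor (e.g. 0 S 0).
Transitive (axiom 4): yes — every two-step S-path is closed by a direct edge.
Euclidean (axiom 5): no — 1 S 4 and 1 S 0, but not 4 S 0.
Reflexive (axiom T): yes — every world is S-related to itself.
So F validates K, D; KD45 would additionally require S to be Euclidean. The strongest is D.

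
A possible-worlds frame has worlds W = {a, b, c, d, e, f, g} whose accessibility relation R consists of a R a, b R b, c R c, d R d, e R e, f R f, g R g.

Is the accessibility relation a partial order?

Reflexive: yes — every world is R-related to itself.
Transitive: yes — every two-step R-path is closed by a direct edge.
Antisymmetric: yes — no distinct pair is related both ways.
So R is a partial order.

Yes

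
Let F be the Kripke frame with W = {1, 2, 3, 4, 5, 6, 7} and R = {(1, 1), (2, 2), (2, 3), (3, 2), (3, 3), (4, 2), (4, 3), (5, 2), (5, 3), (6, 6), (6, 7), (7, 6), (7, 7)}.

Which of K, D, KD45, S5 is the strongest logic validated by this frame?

KD45

Serial (axiom D): yes — every world has a successor (e.g. 1 R 1).
Transitive (axiom 4): yes — every two-step R-path is closed by a direct edge.
Euclidean (axiom 5): yes — any two successors of a common world are R-related.
Reflexive (axiom T): no — 4 is not related to itself.
So F validates K, D, KD45; S5 would additionally require R to be reflexive. The strongest is KD45.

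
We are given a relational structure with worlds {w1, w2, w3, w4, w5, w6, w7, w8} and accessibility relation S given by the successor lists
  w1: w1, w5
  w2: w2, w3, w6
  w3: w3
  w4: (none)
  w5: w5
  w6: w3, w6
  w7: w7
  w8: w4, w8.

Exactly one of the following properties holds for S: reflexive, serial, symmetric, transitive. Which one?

transitive

Reflexive: no — w4 is not related to itself.
Serial: no — w4 has no S-successor.
Symmetric: no — w1 S w5 but not w5 S w1.
Transitive: yes — every two-step S-path is closed by a direct edge.
Only transitive holds.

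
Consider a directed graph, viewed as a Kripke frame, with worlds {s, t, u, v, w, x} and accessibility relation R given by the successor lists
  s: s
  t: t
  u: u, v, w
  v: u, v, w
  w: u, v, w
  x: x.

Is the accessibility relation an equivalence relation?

Yes

Reflexive: yes — every world is R-related to itself.
Symmetric: yes — every pair in R has its reverse in R.
Transitive: yes — every two-step R-path is closed by a direct edge.
So R is an equivalence relation.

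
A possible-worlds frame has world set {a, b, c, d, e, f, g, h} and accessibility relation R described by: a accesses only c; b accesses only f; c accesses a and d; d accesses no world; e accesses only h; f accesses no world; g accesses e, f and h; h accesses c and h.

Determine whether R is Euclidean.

Euclidean: no — c R a and c R d, but not a R d.

No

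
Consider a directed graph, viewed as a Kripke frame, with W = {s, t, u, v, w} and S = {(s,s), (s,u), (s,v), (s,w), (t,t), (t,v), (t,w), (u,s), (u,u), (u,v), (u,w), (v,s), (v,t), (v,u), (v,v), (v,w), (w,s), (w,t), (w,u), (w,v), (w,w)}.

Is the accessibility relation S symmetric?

Symmetric: yes — every pair in S has its reverse in S.

Yes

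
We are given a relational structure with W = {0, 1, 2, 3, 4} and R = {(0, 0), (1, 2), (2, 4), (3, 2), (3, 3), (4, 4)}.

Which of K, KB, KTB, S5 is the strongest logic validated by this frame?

Symmetric (axiom B): no — 1 R 2 but not 2 R 1.
Reflexive (axiom T): no — 1 is not related to itself.
Euclidean (axiom 5): no — 1 R 2 and 1 R 2, but not 2 R 2.
So F validates K; KB would additionally require R to be symmetric. The strongest is K.

K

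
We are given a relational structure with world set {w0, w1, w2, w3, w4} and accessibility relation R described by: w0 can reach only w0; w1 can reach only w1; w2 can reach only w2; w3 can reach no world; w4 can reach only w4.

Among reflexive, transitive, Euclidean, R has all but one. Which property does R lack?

Reflexive: no — w3 is not related to itself.
Transitive: yes — every two-step R-path is closed by a direct edge.
Euclidean: yes — any two successors of a common world are R-related.
Only reflexive fails.

reflexive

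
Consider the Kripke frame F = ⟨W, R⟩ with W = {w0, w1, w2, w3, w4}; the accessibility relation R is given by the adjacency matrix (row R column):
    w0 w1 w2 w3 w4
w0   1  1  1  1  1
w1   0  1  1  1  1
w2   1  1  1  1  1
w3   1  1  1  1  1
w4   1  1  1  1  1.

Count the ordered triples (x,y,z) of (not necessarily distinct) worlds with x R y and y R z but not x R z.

3

Enumerating: (w1,w2,w0), (w1,w3,w0), (w1,w4,w0).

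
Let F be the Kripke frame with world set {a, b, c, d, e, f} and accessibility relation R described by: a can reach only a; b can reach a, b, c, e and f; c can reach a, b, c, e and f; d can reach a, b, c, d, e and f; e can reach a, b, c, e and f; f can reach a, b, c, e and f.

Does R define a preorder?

Yes

Reflexive: yes — every world is R-related to itself.
Transitive: yes — every two-step R-path is closed by a direct edge.
So R is a preorder.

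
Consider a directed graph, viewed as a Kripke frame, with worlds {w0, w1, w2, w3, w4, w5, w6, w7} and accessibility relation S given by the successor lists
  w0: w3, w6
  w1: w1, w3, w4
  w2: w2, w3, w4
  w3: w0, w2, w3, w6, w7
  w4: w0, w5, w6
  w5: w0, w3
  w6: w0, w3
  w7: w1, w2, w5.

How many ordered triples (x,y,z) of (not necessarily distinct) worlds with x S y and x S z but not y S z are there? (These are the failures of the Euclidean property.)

Enumerating: (w0,w6,w6), (w1,w3,w1), (w1,w3,w4), (w1,w4,w1), (w1,w4,w3), (w1,w4,w4), (w2,w3,w4), (w2,w4,w2), (w2,w4,w3), (w2,w4,w4), (w3,w0,w0), (w3,w0,w2), … and 26 more.
Total: 38.

38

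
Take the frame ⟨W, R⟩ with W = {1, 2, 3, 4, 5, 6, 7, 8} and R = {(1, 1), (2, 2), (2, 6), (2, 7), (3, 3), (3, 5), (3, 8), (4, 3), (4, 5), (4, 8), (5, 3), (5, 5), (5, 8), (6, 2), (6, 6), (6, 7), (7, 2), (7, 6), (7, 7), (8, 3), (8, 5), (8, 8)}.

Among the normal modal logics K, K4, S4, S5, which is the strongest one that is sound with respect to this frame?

K4

Transitive (axiom 4): yes — every two-step R-path is closed by a direct edge.
Reflexive (axiom T): no — 4 is not related to itself.
Euclidean (axiom 5): yes — any two successors of a common world are R-related.
So F validates K, K4; S4 would additionally require R to be reflexive. The strongest is K4.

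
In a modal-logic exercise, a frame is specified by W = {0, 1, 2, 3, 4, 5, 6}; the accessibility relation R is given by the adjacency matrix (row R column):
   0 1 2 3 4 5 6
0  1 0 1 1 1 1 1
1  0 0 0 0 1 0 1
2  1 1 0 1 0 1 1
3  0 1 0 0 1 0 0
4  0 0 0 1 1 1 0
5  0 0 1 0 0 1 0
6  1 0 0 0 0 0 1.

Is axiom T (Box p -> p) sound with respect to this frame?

No

By correspondence theory, T is valid on a frame iff R is reflexive.
Reflexive: no — 1 is not related to itself.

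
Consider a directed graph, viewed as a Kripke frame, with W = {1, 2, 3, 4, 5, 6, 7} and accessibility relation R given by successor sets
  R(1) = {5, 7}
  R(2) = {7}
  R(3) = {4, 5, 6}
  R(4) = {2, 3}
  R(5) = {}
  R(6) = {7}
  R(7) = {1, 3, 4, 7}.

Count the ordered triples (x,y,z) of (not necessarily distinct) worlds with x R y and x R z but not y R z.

Enumerating: (1,5,5), (1,5,7), (1,7,5), (3,4,4), (3,4,5), (3,4,6), (3,5,4), (3,5,5), (3,5,6), (3,6,4), (3,6,5), (3,6,6), … and 13 more.
Total: 25.

25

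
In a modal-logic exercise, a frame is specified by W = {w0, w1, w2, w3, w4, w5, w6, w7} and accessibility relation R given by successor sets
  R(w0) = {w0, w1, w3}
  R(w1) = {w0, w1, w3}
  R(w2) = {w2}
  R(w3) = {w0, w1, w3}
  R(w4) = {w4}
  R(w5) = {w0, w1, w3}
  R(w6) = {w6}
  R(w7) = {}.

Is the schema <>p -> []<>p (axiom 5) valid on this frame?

Yes

The schema 5 characterises exactly the Euclidean frames.
Euclidean: yes — any two successors of a common world are R-related.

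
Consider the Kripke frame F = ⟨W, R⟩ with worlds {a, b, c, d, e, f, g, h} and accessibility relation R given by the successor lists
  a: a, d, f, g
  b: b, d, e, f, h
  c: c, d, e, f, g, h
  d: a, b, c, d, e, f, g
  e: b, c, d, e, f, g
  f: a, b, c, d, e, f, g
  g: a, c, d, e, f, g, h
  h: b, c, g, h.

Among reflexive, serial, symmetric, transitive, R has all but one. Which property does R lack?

Reflexive: yes — every world is R-related to itself.
Serial: yes — every world has a successor (e.g. a R a).
Symmetric: yes — every pair in R has its reverse in R.
Transitive: no — a R d and d R b, but not a R b.
Only transitive fails.

transitive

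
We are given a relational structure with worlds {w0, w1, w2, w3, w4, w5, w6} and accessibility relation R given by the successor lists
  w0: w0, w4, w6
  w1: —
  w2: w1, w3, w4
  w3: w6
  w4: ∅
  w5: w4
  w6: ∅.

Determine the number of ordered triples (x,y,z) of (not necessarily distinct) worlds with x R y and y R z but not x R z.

Enumerating: (w2,w3,w6).

1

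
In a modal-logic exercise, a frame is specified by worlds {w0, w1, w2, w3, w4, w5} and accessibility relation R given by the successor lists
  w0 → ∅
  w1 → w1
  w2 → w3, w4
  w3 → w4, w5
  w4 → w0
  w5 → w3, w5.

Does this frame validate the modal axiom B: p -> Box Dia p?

No

The schema B characterises exactly the symmetric frames.
Symmetric: no — w2 R w3 but not w3 R w2.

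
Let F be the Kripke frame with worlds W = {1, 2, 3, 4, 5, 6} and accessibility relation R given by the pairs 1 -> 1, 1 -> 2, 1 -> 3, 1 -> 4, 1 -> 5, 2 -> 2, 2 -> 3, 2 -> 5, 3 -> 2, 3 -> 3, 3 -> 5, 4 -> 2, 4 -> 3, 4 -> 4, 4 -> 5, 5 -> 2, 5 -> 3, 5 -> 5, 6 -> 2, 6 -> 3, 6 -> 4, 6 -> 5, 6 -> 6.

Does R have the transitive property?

Yes

Transitive: yes — every two-step R-path is closed by a direct edge.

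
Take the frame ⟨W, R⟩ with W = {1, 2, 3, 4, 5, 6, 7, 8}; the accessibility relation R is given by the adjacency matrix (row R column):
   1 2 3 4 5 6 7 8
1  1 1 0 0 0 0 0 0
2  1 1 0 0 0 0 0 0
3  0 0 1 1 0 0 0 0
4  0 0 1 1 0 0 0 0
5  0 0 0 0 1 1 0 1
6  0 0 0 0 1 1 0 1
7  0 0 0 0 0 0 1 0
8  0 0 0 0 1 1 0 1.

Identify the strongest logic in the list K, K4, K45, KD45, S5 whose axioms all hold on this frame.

Transitive (axiom 4): yes — every two-step R-path is closed by a direct edge.
Euclidean (axiom 5): yes — any two successors of a common world are R-related.
Serial (axiom D): yes — every world has a successor (e.g. 1 R 1).
Reflexive (axiom T): yes — every world is R-related to itself.
So F validates K, K4, K45, KD45, S5. The strongest is S5.

S5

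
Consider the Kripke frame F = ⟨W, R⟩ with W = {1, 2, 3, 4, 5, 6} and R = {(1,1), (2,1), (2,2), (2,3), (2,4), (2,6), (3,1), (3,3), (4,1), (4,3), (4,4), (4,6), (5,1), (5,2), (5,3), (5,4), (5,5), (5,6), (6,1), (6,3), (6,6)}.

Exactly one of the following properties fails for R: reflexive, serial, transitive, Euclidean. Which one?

Euclidean

Reflexive: yes — every world is R-related to itself.
Serial: yes — every world has a successor (e.g. 1 R 1).
Transitive: yes — every two-step R-path is closed by a direct edge.
Euclidean: no — 2 R 1 and 2 R 3, but not 1 R 3.
Only Euclidean fails.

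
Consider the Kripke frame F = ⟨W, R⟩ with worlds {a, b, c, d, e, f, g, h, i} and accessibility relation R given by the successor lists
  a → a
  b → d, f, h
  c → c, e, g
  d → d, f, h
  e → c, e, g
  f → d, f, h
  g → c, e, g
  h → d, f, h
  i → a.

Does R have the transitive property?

Yes

Transitive: yes — every two-step R-path is closed by a direct edge.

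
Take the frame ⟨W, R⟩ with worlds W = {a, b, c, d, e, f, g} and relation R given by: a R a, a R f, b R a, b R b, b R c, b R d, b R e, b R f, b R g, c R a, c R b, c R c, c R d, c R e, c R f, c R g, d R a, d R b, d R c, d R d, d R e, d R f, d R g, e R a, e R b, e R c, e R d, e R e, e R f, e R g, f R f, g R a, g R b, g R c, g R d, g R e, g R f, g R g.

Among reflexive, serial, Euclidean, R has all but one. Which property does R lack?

Reflexive: yes — every world is R-related to itself.
Serial: yes — every world has a successor (e.g. a R a).
Euclidean: no — b R a and b R c, but not a R c.
Only Euclidean fails.

Euclidean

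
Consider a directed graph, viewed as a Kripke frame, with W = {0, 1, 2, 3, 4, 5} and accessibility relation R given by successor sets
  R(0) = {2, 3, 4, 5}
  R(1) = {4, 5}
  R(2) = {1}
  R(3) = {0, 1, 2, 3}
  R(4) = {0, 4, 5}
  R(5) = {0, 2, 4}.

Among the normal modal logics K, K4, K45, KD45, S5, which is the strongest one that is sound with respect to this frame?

K

Transitive (axiom 4): no — 0 R 2 and 2 R 1, but not 0 R 1.
Euclidean (axiom 5): no — 0 R 2 and 0 R 3, but not 2 R 3.
Serial (axiom D): yes — every world has a successor (e.g. 0 R 2).
Reflexive (axiom T): no — 0 is not related to itself.
So F validates K; K4 would additionally require R to be transitive. The strongest is K.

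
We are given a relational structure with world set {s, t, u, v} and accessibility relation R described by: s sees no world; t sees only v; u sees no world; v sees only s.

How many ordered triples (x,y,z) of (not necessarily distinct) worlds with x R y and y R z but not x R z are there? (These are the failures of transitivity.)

Enumerating: (t,v,s).

1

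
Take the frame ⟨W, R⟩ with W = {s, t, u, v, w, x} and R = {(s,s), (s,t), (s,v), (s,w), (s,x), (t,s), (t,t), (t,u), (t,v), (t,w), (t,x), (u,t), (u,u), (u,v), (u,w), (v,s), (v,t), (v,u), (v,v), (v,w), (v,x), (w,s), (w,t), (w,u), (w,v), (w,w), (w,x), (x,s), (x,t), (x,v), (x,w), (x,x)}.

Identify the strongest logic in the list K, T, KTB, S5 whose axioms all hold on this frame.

Reflexive (axiom T): yes — every world is R-related to itself.
Symmetric (axiom B): yes — every pair in R has its reverse in R.
Euclidean (axiom 5): no — t R s and t R u, but not s R u.
So F validates K, T, KTB; S5 would additionally require R to be Euclidean. The strongest is KTB.

KTB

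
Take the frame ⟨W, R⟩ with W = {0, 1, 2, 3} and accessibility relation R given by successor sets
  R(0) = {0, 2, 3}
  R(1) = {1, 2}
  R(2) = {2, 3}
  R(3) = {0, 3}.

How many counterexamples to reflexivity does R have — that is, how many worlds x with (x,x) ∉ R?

R is reflexive; there are no such worlds.

0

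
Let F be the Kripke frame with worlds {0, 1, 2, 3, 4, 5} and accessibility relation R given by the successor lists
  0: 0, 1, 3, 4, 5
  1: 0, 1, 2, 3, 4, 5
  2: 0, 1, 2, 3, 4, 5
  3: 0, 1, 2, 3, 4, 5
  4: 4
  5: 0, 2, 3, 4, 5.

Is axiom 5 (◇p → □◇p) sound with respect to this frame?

No

Axiom 5 corresponds to the accessibility relation being Euclidean.
Euclidean: no — 0 R 4 and 0 R 1, but not 4 R 1.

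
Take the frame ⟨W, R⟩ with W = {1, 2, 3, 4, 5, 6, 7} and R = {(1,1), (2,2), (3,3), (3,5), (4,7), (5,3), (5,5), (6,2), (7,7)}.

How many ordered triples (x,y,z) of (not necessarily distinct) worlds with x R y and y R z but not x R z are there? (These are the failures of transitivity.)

0

R is transitive; there are no such tuples.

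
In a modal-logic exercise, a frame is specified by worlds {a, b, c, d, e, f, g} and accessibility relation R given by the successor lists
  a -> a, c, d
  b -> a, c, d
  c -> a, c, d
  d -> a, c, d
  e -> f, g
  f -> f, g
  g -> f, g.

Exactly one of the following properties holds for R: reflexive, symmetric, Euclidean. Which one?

Euclidean

Reflexive: no — b is not related to itself.
Symmetric: no — b R a but not a R b.
Euclidean: yes — any two successors of a common world are R-related.
Only Euclidean holds.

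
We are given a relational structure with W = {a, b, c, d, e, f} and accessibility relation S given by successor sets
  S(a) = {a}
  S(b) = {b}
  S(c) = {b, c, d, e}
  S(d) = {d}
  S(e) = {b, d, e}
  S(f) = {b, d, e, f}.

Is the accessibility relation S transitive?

Yes

Transitive: yes — every two-step S-path is closed by a direct edge.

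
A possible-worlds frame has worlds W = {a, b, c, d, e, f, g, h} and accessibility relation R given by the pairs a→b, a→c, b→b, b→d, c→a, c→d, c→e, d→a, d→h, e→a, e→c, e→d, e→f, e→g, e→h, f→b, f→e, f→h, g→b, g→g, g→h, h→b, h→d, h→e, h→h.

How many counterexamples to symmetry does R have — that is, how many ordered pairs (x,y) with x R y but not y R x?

Enumerating: (a,b), (b,d), (c,d), (d,a), (e,a), (e,d), (e,g), (f,b), (f,h), (g,b), (g,h), (h,b).

12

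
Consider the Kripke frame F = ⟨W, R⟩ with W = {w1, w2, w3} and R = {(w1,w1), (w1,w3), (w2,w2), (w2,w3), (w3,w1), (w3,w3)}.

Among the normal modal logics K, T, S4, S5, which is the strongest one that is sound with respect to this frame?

T

Reflexive (axiom T): yes — every world is R-related to itself.
Transitive (axiom 4): no — w2 R w3 and w3 R w1, but not w2 R w1.
Euclidean (axiom 5): no — w2 R w3 and w2 R w2, but not w3 R w2.
So F validates K, T; S4 would additionally require R to be transitive. The strongest is T.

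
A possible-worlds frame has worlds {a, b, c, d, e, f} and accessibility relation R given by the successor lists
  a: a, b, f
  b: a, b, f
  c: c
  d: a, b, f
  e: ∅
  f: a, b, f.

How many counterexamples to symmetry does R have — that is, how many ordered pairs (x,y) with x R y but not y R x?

Enumerating: (d,a), (d,b), (d,f).

3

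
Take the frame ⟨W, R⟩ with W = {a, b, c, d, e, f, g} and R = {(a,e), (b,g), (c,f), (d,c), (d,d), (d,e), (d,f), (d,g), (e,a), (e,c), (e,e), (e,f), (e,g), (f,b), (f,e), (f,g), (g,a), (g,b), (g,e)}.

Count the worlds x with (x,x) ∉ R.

5

Enumerating: a, b, c, f, g.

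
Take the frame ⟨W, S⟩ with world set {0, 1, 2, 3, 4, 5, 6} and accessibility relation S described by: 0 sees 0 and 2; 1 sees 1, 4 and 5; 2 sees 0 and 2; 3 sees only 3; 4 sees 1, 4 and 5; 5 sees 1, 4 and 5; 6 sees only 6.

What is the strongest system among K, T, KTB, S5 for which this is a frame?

Reflexive (axiom T): yes — every world is S-related to itself.
Symmetric (axiom B): yes — every pair in S has its reverse in S.
Euclidean (axiom 5): yes — any two successors of a common world are S-related.
So F validates K, T, KTB, S5. The strongest is S5.

S5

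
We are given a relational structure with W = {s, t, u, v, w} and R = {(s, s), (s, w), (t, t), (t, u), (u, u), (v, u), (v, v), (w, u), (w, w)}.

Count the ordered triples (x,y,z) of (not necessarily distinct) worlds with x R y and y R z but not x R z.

Enumerating: (s,w,u).

1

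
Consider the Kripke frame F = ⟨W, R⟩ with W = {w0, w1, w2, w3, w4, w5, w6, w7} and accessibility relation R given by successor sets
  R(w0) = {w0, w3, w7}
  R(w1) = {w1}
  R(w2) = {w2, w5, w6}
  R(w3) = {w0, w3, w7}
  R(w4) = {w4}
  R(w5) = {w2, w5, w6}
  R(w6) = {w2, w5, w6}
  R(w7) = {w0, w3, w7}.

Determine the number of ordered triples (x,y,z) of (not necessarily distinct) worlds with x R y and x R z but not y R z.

R is Euclidean; there are no such tuples.

0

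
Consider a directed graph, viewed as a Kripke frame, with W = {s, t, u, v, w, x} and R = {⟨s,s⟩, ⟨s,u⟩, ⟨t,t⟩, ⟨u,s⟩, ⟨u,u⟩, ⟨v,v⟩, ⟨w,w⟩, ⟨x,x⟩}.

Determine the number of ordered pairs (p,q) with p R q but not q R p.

R is symmetric; there are no such tuples.

0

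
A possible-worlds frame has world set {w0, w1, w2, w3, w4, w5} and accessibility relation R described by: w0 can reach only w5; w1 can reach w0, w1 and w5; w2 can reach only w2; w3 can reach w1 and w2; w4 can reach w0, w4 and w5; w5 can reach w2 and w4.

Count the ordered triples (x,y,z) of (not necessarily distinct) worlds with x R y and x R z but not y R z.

Enumerating: (w0,w5,w5), (w1,w0,w0), (w1,w0,w1), (w1,w5,w0), (w1,w5,w1), (w1,w5,w5), (w3,w1,w2), (w3,w2,w1), (w4,w0,w0), (w4,w0,w4), (w4,w5,w0), (w4,w5,w5), (w5,w2,w4), (w5,w4,w2).

14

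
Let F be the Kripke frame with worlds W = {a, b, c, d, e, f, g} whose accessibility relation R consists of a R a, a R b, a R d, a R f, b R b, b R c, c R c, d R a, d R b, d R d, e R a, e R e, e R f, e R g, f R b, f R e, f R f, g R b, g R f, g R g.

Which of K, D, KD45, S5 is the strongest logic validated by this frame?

Serial (axiom D): yes — every world has a successor (e.g. a R a).
Transitive (axiom 4): no — a R b and b R c, but not a R c.
Euclidean (axiom 5): no — a R b and a R d, but not b R d.
Reflexive (axiom T): yes — every world is R-related to itself.
So F validates K, D; KD45 would additionally require R to be Euclidean and transitive. The strongest is D.

D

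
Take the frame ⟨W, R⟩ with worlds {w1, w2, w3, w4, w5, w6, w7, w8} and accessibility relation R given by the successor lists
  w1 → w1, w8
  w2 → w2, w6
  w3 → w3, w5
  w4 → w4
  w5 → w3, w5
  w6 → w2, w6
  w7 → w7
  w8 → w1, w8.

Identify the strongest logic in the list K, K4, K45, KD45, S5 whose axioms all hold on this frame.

S5

Transitive (axiom 4): yes — every two-step R-path is closed by a direct edge.
Euclidean (axiom 5): yes — any two successors of a common world are R-related.
Serial (axiom D): yes — every world has a successor (e.g. w1 R w1).
Reflexive (axiom T): yes — every world is R-related to itself.
So F validates K, K4, K45, KD45, S5. The strongest is S5.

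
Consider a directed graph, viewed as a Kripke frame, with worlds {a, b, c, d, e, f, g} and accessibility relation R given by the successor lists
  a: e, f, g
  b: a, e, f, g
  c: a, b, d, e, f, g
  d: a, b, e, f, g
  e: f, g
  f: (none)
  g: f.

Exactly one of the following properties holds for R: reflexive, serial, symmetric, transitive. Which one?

transitive

Reflexive: no — a is not related to itself.
Serial: no — f has no R-successor.
Symmetric: no — a R e but not e R a.
Transitive: yes — every two-step R-path is closed by a direct edge.
Only transitive holds.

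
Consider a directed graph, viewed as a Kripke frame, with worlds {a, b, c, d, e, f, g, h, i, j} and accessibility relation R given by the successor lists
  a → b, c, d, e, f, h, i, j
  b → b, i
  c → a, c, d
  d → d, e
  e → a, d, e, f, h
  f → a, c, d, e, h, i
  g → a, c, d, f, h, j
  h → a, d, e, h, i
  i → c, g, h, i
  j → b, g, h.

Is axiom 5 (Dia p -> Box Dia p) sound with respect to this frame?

No

By correspondence theory, 5 is valid on a frame iff R is Euclidean.
Euclidean: no — a R b and a R c, but not b R c.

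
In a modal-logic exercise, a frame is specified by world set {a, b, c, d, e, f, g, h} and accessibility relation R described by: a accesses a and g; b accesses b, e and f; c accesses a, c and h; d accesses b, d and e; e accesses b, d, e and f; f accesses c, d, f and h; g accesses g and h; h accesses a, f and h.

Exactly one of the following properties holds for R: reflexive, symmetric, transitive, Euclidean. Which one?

reflexive

Reflexive: yes — every world is R-related to itself.
Symmetric: no — a R g but not g R a.
Transitive: no — a R g and g R h, but not a R h.
Euclidean: no — b R f and b R e, but not f R e.
Only reflexive holds.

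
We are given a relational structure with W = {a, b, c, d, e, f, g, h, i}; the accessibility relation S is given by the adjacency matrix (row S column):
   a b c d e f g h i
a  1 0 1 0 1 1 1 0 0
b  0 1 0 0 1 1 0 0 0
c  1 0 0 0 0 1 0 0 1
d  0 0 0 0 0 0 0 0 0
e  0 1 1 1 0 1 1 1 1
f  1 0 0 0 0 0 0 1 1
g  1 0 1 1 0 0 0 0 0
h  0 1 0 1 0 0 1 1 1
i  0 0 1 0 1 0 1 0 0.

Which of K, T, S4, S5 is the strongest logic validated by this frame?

K

Reflexive (axiom T): no — c is not related to itself.
Transitive (axiom 4): no — a S c and c S i, but not a S i.
Euclidean (axiom 5): no — a S c and a S e, but not c S e.
So F validates K; T would additionally require S to be reflexive. The strongest is K.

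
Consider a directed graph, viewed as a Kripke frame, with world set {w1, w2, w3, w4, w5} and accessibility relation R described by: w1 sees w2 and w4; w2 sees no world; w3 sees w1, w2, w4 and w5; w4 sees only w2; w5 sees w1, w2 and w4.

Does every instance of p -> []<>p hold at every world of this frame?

Axiom B corresponds to the accessibility relation being symmetric.
Symmetric: no — w1 R w2 but not w2 R w1.

No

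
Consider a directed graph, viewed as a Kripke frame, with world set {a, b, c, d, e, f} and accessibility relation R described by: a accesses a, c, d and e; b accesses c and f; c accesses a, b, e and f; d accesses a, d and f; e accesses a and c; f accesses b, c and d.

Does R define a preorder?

No

Reflexive: no — b is not related to itself.
Transitive: no — a R c and c R b, but not a R b.
So R is not a preorder.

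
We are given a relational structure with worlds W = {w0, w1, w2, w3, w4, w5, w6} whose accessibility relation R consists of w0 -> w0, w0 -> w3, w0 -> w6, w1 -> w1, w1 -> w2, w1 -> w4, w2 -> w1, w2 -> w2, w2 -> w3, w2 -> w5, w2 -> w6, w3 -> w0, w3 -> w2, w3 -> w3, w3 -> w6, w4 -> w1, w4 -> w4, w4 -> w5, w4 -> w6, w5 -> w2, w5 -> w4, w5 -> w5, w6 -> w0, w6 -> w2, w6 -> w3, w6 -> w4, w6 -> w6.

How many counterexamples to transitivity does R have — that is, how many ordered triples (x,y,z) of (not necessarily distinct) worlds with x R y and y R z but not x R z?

Enumerating: (w0,w3,w2), (w0,w6,w2), (w0,w6,w4), (w1,w2,w3), (w1,w2,w5), (w1,w2,w6), (w1,w4,w5), (w1,w4,w6), (w2,w1,w4), (w2,w3,w0), (w2,w5,w4), (w2,w6,w0), … and 18 more.
Total: 30.

30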